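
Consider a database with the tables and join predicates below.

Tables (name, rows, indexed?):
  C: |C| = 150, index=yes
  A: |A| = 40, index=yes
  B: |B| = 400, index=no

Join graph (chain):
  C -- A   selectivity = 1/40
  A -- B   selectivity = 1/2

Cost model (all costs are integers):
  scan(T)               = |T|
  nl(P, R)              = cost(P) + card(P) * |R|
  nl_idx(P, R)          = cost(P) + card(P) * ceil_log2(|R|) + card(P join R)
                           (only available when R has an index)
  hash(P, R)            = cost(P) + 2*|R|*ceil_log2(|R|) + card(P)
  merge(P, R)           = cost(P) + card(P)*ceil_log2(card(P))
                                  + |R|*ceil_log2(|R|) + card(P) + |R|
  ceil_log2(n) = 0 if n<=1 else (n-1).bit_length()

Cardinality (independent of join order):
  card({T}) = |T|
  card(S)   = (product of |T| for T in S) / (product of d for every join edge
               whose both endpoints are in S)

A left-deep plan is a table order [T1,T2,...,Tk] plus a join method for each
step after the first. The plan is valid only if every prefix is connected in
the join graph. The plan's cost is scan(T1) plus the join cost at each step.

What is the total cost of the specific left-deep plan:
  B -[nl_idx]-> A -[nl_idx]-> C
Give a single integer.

step 1: scan B: cost=400, card=400
step 2: join A via nl_idx
    card(P join A) = 400*40/(2) = 8000
    cost = 400 + 400*6 + 8000 = 10800
step 3: join C via nl_idx
    card(P join C) = 8000*150/(40) = 30000
    cost = 10800 + 8000*8 + 30000 = 104800

104800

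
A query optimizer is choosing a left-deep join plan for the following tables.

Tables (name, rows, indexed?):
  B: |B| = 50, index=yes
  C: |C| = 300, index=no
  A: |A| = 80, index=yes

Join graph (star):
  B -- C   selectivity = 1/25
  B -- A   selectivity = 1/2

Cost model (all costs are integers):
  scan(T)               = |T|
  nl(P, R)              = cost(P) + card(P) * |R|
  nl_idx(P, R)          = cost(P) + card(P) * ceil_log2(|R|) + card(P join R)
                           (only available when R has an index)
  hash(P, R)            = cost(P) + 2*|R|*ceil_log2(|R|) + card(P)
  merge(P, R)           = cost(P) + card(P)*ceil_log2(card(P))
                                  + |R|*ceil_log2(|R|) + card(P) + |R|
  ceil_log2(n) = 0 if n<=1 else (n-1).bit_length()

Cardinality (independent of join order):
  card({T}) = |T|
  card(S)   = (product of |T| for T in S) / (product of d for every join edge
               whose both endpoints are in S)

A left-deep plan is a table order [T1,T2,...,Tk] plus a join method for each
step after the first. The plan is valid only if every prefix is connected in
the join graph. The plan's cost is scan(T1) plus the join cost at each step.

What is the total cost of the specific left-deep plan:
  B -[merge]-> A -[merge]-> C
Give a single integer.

step 1: scan B: cost=50, card=50
step 2: join A via merge
    card(P join A) = 50*80/(2) = 2000
    cost = 50 + 50*6 + 80*7 + 50 + 80 = 1040
step 3: join C via merge
    card(P join C) = 2000*300/(25) = 24000
    cost = 1040 + 2000*11 + 300*9 + 2000 + 300 = 28040

28040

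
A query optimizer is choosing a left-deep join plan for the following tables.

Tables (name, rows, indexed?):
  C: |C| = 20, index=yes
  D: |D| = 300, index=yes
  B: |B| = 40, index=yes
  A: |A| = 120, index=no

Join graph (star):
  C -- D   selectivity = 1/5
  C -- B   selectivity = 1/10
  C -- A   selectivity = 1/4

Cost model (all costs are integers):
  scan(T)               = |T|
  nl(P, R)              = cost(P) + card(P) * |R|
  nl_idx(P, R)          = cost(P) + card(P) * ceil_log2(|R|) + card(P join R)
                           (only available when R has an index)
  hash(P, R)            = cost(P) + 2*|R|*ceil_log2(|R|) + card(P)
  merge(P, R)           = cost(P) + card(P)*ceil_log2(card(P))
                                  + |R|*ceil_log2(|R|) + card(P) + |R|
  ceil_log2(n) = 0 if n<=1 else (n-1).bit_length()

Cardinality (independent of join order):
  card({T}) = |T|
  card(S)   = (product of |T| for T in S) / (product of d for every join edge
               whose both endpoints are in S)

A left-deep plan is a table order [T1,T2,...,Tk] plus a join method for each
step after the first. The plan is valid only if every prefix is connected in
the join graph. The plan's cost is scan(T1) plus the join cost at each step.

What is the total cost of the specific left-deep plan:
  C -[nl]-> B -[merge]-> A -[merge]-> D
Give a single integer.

36620

step 1: scan C: cost=20, card=20
step 2: join B via nl
    card(P join B) = 20*40/(10) = 80
    cost = 20 + 20*40 = 820
step 3: join A via merge
    card(P join A) = 80*120/(4) = 2400
    cost = 820 + 80*7 + 120*7 + 80 + 120 = 2420
step 4: join D via merge
    card(P join D) = 2400*300/(5) = 144000
    cost = 2420 + 2400*12 + 300*9 + 2400 + 300 = 36620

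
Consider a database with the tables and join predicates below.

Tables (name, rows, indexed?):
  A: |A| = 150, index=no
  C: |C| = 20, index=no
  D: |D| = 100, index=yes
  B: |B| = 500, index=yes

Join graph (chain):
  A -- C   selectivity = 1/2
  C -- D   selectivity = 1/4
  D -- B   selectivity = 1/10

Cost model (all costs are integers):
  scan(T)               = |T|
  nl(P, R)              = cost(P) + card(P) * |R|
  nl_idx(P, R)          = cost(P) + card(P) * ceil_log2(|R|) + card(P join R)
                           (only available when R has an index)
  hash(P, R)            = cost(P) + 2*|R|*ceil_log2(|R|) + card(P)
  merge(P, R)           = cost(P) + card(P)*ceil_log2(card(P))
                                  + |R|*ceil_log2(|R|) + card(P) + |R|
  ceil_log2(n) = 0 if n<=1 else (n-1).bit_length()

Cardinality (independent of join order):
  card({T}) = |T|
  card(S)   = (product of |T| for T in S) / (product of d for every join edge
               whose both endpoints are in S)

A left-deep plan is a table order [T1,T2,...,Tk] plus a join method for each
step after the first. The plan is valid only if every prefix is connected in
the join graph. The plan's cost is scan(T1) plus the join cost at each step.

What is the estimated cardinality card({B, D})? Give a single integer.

Tables in S: B(500), D(100)
Edges inside S: D-B(d=10)
numerator = 500 * 100 = 50000
denominator = 10 = 10
card(S) = 50000 / 10 = 5000

5000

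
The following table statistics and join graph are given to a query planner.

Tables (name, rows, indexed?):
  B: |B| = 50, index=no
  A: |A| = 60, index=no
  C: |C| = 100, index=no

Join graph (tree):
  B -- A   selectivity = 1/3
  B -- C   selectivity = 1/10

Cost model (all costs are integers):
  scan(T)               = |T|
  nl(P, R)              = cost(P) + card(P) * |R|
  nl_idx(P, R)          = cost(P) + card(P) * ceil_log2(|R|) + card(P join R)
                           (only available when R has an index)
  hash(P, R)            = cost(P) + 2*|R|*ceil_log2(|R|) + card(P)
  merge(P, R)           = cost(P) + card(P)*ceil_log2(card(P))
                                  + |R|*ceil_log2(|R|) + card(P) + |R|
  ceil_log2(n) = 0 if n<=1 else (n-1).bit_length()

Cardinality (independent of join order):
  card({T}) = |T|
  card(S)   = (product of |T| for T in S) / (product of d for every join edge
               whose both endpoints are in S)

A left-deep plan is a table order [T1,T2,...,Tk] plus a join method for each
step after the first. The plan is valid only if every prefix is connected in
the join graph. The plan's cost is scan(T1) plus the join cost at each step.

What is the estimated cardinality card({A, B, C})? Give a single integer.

Tables in S: A(60), B(50), C(100)
Edges inside S: B-A(d=3), B-C(d=10)
numerator = 60 * 50 * 100 = 300000
denominator = 3 * 10 = 30
card(S) = 300000 / 30 = 10000

10000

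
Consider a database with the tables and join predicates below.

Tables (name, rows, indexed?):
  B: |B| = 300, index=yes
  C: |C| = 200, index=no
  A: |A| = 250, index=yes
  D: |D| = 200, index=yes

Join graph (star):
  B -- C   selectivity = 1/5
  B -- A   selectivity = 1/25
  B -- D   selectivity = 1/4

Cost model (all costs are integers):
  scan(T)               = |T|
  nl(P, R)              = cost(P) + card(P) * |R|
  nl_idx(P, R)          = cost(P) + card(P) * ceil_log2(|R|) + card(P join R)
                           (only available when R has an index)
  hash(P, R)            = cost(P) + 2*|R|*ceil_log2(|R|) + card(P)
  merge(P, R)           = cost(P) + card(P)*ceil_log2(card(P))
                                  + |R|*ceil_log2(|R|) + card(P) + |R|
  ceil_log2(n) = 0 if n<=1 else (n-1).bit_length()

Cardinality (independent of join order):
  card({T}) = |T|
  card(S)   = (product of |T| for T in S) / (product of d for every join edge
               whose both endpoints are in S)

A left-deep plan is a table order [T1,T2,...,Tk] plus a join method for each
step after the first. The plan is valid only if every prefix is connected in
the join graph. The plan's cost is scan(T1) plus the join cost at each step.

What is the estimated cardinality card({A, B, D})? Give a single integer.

150000

Tables in S: A(250), B(300), D(200)
Edges inside S: B-A(d=25), B-D(d=4)
numerator = 250 * 300 * 200 = 15000000
denominator = 25 * 4 = 100
card(S) = 15000000 / 100 = 150000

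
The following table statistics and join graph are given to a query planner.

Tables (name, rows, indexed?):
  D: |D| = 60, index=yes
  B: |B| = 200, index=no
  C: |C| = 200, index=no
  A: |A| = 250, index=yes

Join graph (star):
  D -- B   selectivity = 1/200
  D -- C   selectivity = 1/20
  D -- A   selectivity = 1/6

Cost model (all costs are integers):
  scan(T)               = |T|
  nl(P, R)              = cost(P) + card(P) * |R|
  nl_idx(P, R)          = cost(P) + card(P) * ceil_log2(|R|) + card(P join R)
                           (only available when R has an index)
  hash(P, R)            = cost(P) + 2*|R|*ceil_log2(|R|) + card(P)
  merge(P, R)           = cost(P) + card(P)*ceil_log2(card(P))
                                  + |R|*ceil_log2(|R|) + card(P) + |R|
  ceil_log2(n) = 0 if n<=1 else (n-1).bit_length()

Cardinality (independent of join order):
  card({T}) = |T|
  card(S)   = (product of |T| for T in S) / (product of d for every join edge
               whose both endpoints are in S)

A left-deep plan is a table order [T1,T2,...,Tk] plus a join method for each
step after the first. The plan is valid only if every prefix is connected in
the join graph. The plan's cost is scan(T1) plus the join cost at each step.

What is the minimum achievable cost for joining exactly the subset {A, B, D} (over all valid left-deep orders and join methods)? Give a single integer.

Selinger DP over subsets of {A,B,D}:
  {D}: scan cost=60, card=60
  {B}: scan cost=200, card=200
  {A}: scan cost=250, card=250
  {BD}: card=60; try (D,hash)→1120, (D,nl_idx)→1460, (B,merge)→2280, (D,merge)→2420, (B,hash)→3320, (B,nl)→12060 …(+1); best=1120 via (D,hash)
  {AD}: card=2500; try (D,hash)→1220, (A,merge)→2730, (D,merge)→2920, (A,nl_idx)→3040, (A,hash)→4120, (D,nl_idx)→4250 …(+2); best=1220 via (D,hash)
  {ABD}: card=2500; try (A,merge)→3790, (A,nl_idx)→4100, (A,hash)→5180, (B,hash)→6920, (A,nl)→16120, (B,merge)→35520 …(+1); best=3790 via (A,merge)

3790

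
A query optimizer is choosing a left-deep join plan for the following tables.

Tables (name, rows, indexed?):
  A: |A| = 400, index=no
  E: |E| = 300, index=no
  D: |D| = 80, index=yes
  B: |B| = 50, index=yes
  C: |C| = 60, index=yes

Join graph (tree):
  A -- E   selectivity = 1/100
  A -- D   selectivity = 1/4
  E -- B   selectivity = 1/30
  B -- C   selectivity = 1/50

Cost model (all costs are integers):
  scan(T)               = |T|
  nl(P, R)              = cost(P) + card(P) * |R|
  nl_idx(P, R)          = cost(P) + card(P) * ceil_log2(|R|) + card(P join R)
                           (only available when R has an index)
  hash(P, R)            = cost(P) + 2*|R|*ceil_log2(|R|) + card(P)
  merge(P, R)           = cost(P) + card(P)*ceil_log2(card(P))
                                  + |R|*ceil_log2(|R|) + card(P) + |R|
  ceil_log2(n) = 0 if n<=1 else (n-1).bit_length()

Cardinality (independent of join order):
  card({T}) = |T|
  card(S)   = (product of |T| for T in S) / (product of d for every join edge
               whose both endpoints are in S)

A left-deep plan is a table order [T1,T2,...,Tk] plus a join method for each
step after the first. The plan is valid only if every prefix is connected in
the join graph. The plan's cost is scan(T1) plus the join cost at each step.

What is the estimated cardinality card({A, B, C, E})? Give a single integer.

2400

Tables in S: A(400), B(50), C(60), E(300)
Edges inside S: A-E(d=100), E-B(d=30), B-C(d=50)
numerator = 400 * 50 * 60 * 300 = 360000000
denominator = 100 * 30 * 50 = 150000
card(S) = 360000000 / 150000 = 2400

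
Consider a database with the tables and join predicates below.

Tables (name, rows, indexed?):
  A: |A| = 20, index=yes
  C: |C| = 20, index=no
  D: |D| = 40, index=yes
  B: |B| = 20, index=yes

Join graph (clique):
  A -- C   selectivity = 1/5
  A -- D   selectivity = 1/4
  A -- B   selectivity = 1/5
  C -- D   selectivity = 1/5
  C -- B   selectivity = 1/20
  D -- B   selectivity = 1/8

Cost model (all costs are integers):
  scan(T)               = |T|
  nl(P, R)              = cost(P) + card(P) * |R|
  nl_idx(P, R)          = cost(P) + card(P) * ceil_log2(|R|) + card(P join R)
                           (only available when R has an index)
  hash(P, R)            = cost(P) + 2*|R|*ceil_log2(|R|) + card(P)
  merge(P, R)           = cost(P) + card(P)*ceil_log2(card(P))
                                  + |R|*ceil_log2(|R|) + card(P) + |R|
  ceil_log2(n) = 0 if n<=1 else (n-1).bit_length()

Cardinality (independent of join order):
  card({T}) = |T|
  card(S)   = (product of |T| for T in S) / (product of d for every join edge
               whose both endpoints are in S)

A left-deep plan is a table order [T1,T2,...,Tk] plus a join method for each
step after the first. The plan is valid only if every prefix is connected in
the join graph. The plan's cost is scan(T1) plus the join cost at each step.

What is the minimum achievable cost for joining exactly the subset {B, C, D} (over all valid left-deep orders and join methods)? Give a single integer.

Selinger DP over subsets of {B,C,D}:
  {C}: scan cost=20, card=20
  {D}: scan cost=40, card=40
  {B}: scan cost=20, card=20
  {CD}: card=160; try (C,hash)→280, (D,nl_idx)→300, (D,merge)→420, (C,merge)→440, (D,hash)→520, (D,nl)→820 …(+1); best=280 via (C,hash)
  {BC}: card=20; try (B,nl_idx)→140, (C,hash)→240, (B,hash)→240, (C,merge)→260, (B,merge)→260, (C,nl)→420 …(+1); best=140 via (B,nl_idx)
  {BD}: card=100; try (D,nl_idx)→240, (B,hash)→280, (B,nl_idx)→340, (D,merge)→420, (B,merge)→440, (D,hash)→520 …(+2); best=240 via (D,nl_idx)
  {BCD}: card=20; try (D,nl_idx)→280, (D,merge)→540, (C,hash)→540, (D,hash)→640, (B,hash)→640, (D,nl)→940 …(+5); best=280 via (D,nl_idx)

280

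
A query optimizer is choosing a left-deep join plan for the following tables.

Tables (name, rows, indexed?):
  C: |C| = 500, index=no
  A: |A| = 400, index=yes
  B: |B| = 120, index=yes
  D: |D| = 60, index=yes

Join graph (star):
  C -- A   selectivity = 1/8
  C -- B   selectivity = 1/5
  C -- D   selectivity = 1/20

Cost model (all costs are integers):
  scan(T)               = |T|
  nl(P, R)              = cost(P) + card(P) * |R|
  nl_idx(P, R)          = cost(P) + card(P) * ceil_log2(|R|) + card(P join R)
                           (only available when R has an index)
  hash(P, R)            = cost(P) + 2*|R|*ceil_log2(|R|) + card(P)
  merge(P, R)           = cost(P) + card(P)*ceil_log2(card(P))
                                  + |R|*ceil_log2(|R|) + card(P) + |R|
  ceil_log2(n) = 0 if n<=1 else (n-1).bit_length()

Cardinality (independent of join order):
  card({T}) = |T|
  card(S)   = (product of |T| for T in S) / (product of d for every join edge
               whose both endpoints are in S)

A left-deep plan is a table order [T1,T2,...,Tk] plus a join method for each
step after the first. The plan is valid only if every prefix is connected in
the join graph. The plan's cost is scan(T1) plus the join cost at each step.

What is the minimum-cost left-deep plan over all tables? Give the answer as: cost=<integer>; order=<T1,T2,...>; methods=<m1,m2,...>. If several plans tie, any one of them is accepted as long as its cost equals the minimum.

cost=48100; order=C,D,B,A; methods=hash,hash,hash

Selinger DP (subsets sized 1..n):
  {C}: scan cost=500, card=500
  {A}: scan cost=400, card=400
  {B}: scan cost=120, card=120
  {D}: scan cost=60, card=60
  {AC}: card=25000; try (A,hash)→8200, (C,merge)→9400, (A,merge)→9500, (C,hash)→9800, (A,nl_idx)→30000, (C,nl)→200400 …(+1); best=8200 via (A,hash)
  {BC}: card=12000; try (B,hash)→2680, (C,merge)→6080, (B,merge)→6460, (C,hash)→9240, (B,nl_idx)→16000, (C,nl)→60120 …(+1); best=2680 via (B,hash)
  {CD}: card=1500; try (D,hash)→1720, (D,nl_idx)→5000, (C,merge)→5480, (D,merge)→5920, (C,hash)→9120, (C,nl)→30060 …(+1); best=1720 via (D,hash)
  {ABC}: card=600000; try (A,hash)→21880, (B,hash)→34880, (A,merge)→186680, (B,merge)→409160, (A,nl_idx)→710680, (B,nl_idx)→783200 …(+2); best=21880 via (A,hash)
  {ACD}: card=75000; try (A,hash)→10420, (A,merge)→23720, (D,hash)→33920, (A,nl_idx)→90220, (D,nl_idx)→233200, (D,merge)→408620 …(+2); best=10420 via (A,hash)
  {BCD}: card=36000; try (B,hash)→4900, (D,hash)→15400, (B,merge)→20680, (B,nl_idx)→48220, (D,nl_idx)→110680, (B,nl)→181720 …(+2); best=4900 via (B,hash)
  {ABCD}: card=1800000; try (A,hash)→48100, (B,hash)→87100, (A,merge)→620900, (D,hash)→622600, (B,merge)→1361380, (A,nl_idx)→2128900 …(+6); best=48100 via (A,hash)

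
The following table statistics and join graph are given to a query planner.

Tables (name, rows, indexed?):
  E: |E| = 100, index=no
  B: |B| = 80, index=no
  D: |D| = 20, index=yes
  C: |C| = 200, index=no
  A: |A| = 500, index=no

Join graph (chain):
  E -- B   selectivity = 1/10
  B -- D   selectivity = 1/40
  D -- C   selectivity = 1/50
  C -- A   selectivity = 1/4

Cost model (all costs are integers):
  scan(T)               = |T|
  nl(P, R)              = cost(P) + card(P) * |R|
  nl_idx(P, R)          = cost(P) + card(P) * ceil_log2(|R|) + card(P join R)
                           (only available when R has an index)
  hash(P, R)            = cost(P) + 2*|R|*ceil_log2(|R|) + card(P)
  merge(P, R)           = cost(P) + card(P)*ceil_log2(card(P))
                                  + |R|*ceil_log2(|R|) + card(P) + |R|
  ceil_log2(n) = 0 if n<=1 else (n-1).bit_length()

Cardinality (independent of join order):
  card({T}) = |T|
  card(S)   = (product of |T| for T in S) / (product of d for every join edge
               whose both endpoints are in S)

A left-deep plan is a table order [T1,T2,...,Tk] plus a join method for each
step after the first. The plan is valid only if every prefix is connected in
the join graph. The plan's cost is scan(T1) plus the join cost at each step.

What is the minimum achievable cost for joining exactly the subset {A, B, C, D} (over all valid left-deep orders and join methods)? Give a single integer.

8240

Selinger DP over subsets of {A,B,C,D}:
  {B}: scan cost=80, card=80
  {D}: scan cost=20, card=20
  {C}: scan cost=200, card=200
  {A}: scan cost=500, card=500
  {BD}: card=40; try (D,hash)→360, (D,nl_idx)→520, (B,merge)→780, (D,merge)→840, (B,hash)→1160, (B,nl)→1620 …(+1); best=360 via (D,hash)
  {CD}: card=80; try (D,hash)→600, (D,nl_idx)→1280, (C,merge)→1940, (D,merge)→2120, (C,hash)→3240, (C,nl)→4020 …(+1); best=600 via (D,hash)
  {AC}: card=25000; try (C,hash)→4200, (A,merge)→7000, (C,merge)→7300, (A,hash)→9400, (A,nl)→100200, (C,nl)→100500; best=4200 via (C,hash)
  {BCD}: card=160; try (B,hash)→1800, (B,merge)→1880, (C,merge)→2440, (C,hash)→3600, (B,nl)→7000, (C,nl)→8360; best=1800 via (B,hash)
  {ACD}: card=10000; try (A,merge)→6240, (A,hash)→9680, (D,hash)→29400, (A,nl)→40600, (D,nl_idx)→139200, (D,merge)→404320 …(+1); best=6240 via (A,merge)
  {ABCD}: card=20000; try (A,merge)→8240, (A,hash)→10960, (B,hash)→17360, (A,nl)→81800, (B,merge)→156880, (B,nl)→806240; best=8240 via (A,merge)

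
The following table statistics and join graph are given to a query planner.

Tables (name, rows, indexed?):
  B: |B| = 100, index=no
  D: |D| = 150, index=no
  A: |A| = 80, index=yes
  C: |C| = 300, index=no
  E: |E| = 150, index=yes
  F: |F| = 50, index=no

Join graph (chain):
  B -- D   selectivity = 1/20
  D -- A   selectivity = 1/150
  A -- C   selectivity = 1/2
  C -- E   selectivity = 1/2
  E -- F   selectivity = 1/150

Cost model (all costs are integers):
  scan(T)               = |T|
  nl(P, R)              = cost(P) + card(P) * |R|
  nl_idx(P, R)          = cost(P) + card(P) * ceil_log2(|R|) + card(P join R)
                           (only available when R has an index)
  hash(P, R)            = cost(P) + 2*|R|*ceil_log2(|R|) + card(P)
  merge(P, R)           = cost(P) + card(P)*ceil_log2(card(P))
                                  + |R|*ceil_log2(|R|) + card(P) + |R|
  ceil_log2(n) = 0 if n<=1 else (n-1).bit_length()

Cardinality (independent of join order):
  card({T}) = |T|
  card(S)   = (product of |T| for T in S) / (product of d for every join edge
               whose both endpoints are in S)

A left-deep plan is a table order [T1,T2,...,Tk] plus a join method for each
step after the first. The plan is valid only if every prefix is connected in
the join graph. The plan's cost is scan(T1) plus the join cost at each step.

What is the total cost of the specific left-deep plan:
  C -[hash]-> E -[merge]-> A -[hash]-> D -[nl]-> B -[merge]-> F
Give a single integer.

step 1: scan C: cost=300, card=300
step 2: join E via hash
    card(P join E) = 300*150/(2) = 22500
    cost = 300 + 2*150*8 + 300 = 3000
step 3: join A via merge
    card(P join A) = 22500*80/(2) = 900000
    cost = 3000 + 22500*15 + 80*7 + 22500 + 80 = 363640
step 4: join D via hash
    card(P join D) = 900000*150/(150) = 900000
    cost = 363640 + 2*150*8 + 900000 = 1266040
step 5: join B via nl
    card(P join B) = 900000*100/(20) = 4500000
    cost = 1266040 + 900000*100 = 91266040
step 6: join F via merge
    card(P join F) = 4500000*50/(150) = 1500000
    cost = 91266040 + 4500000*23 + 50*6 + 4500000 + 50 = 199266390

199266390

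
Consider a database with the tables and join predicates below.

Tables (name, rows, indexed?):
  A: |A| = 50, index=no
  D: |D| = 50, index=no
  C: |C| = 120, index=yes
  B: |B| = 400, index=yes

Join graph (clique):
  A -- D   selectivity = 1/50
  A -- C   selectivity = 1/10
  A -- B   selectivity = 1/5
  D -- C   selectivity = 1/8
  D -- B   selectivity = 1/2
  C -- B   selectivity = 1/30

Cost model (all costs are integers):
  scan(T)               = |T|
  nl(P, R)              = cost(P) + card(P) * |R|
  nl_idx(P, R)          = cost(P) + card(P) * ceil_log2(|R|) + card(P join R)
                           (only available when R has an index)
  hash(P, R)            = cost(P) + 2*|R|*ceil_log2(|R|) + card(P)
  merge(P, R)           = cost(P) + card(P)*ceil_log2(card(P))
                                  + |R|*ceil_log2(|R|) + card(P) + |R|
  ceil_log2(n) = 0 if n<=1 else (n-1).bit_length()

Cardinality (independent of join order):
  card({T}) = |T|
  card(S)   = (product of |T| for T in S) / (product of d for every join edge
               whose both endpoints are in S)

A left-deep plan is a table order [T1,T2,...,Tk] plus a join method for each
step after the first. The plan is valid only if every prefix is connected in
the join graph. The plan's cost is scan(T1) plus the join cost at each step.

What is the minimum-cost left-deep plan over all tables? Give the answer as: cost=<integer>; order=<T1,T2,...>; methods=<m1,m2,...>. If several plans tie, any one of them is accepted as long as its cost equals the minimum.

cost=1900; order=A,D,C,B; methods=hash,nl_idx,nl_idx

Selinger DP (subsets sized 1..n):
  {A}: scan cost=50, card=50
  {D}: scan cost=50, card=50
  {C}: scan cost=120, card=120
  {B}: scan cost=400, card=400
  {AD}: card=50; try (D,hash)→700, (A,hash)→700, (D,merge)→750, (A,merge)→750, (D,nl)→2550, (A,nl)→2550; best=700 via (D,hash)
  {AC}: card=600; try (A,hash)→840, (C,nl_idx)→1000, (C,merge)→1360, (A,merge)→1430, (C,hash)→1780, (C,nl)→6050 …(+1); best=840 via (A,hash)
  {AB}: card=4000; try (A,hash)→1400, (B,merge)→4400, (B,nl_idx)→4500, (A,merge)→4750, (B,hash)→7300, (B,nl)→20050 …(+1); best=1400 via (A,hash)
  {CD}: card=750; try (D,hash)→840, (C,nl_idx)→1150, (C,merge)→1360, (D,merge)→1430, (C,hash)→1780, (C,nl)→6050 …(+1); best=840 via (D,hash)
  {BD}: card=10000; try (D,hash)→1400, (B,merge)→4400, (D,merge)→4750, (B,hash)→7300, (B,nl_idx)→10500, (B,nl)→20050 …(+1); best=1400 via (D,hash)
  {BC}: card=1600; try (C,hash)→2480, (B,nl_idx)→2800, (C,nl_idx)→4800, (B,merge)→5080, (C,merge)→5360, (B,hash)→7440 …(+2); best=2480 via (C,hash)
  {ACD}: card=75; try (C,nl_idx)→1125, (C,merge)→2010, (D,hash)→2040, (A,hash)→2190, (C,hash)→2430, (C,nl)→6700 …(+4); best=1125 via (C,nl_idx)
  {ABD}: card=2000; try (B,nl_idx)→3150, (B,merge)→5050, (D,hash)→6000, (B,hash)→7950, (A,hash)→12000, (B,nl)→20700 …(+4); best=3150 via (B,nl_idx)
  {ABC}: card=1600; try (A,hash)→4680, (C,hash)→7080, (B,nl_idx)→7840, (B,hash)→8640, (B,merge)→11440, (A,merge)→22030 …(+5); best=4680 via (A,hash)
  {BCD}: card=5000; try (D,hash)→4680, (B,hash)→8790, (B,nl_idx)→12590, (C,hash)→13080, (B,merge)→13090, (D,merge)→22030 …(+5); best=4680 via (D,hash)
  {ABCD}: card=100; try (B,nl_idx)→1900, (B,merge)→5725, (C,hash)→6830, (D,hash)→6880, (B,hash)→8400, (A,hash)→10280 …(+8); best=1900 via (B,nl_idx)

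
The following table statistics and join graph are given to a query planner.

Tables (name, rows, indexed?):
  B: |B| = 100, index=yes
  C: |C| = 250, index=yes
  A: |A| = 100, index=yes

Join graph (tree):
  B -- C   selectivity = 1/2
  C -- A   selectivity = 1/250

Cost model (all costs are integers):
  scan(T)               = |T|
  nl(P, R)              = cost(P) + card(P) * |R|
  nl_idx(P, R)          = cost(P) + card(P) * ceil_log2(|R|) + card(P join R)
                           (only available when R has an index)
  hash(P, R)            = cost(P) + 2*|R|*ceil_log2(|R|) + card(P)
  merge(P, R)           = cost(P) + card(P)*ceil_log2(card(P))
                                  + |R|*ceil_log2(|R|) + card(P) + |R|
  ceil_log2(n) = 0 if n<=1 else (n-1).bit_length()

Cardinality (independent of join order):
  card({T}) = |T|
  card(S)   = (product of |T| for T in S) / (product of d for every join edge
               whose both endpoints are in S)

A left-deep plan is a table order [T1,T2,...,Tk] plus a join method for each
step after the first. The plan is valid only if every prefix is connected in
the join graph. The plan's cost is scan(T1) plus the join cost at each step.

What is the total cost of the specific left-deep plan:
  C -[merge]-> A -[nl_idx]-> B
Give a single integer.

step 1: scan C: cost=250, card=250
step 2: join A via merge
    card(P join A) = 250*100/(250) = 100
    cost = 250 + 250*8 + 100*7 + 250 + 100 = 3300
step 3: join B via nl_idx
    card(P join B) = 100*100/(2) = 5000
    cost = 3300 + 100*7 + 5000 = 9000

9000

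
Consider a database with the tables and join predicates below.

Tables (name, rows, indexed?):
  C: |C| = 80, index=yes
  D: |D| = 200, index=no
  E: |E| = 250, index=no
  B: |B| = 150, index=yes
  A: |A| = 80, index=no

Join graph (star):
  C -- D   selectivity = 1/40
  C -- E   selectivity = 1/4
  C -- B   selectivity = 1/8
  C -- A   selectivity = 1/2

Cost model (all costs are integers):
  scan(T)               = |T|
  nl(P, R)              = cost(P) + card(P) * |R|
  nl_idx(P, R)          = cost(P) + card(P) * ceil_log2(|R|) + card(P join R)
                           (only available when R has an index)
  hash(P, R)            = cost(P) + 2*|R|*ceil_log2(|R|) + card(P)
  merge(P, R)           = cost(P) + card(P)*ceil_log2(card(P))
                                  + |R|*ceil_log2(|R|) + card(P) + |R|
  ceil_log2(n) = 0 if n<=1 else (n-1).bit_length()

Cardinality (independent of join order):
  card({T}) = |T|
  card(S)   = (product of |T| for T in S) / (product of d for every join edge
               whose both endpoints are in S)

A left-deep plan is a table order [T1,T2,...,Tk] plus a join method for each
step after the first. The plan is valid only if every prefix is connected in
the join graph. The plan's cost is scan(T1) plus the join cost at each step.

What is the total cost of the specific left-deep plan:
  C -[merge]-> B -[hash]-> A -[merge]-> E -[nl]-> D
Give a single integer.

step 1: scan C: cost=80, card=80
step 2: join B via merge
    card(P join B) = 80*150/(8) = 1500
    cost = 80 + 80*7 + 150*8 + 80 + 150 = 2070
step 3: join A via hash
    card(P join A) = 1500*80/(2) = 60000
    cost = 2070 + 2*80*7 + 1500 = 4690
step 4: join E via merge
    card(P join E) = 60000*250/(4) = 3750000
    cost = 4690 + 60000*16 + 250*8 + 60000 + 250 = 1026940
step 5: join D via nl
    card(P join D) = 3750000*200/(40) = 18750000
    cost = 1026940 + 3750000*200 = 751026940

751026940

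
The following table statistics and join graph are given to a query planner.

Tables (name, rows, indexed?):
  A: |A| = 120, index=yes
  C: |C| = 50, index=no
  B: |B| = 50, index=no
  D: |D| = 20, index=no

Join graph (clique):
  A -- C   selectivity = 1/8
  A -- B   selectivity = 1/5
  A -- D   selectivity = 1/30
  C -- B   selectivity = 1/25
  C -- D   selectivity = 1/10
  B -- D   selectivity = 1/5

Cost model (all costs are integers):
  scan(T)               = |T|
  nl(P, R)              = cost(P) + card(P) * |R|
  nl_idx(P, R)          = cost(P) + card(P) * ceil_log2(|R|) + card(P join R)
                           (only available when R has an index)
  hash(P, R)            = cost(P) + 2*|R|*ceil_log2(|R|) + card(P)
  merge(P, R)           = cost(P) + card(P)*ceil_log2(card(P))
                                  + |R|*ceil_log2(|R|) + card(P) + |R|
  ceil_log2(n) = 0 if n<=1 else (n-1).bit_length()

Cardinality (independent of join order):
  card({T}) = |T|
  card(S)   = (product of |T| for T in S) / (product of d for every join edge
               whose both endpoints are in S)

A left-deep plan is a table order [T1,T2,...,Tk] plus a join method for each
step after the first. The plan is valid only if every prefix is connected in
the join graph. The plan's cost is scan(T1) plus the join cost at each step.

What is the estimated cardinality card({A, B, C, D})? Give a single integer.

Tables in S: A(120), B(50), C(50), D(20)
Edges inside S: A-C(d=8), A-B(d=5), A-D(d=30), C-B(d=25), C-D(d=10), B-D(d=5)
numerator = 120 * 50 * 50 * 20 = 6000000
denominator = 8 * 5 * 30 * 25 * 10 * 5 = 1500000
card(S) = 6000000 / 1500000 = 4

4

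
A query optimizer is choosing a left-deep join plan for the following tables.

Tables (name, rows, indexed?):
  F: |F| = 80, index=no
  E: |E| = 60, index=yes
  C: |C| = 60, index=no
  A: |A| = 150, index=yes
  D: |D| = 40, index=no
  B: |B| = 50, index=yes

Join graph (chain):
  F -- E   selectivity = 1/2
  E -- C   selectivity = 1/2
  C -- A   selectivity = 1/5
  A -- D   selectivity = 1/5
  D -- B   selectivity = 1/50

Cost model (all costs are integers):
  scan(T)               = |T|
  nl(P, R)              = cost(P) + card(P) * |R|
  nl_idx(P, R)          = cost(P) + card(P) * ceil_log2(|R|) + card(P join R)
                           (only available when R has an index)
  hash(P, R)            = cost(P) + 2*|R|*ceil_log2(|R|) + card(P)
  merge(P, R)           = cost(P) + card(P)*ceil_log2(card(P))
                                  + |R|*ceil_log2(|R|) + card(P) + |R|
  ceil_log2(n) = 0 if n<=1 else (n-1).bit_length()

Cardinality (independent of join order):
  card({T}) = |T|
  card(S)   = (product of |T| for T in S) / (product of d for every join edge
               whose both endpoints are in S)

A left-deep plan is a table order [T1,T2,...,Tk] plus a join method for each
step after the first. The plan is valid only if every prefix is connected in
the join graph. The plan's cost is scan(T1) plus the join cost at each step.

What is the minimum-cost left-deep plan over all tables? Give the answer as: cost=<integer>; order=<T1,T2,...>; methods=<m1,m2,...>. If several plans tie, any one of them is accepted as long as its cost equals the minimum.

cost=452000; order=D,B,A,C,E,F; methods=nl_idx,nl_idx,hash,hash,hash

Selinger DP (subsets sized 1..n):
  {F}: scan cost=80, card=80
  {E}: scan cost=60, card=60
  {C}: scan cost=60, card=60
  {A}: scan cost=150, card=150
  {D}: scan cost=40, card=40
  {B}: scan cost=50, card=50
  {EF}: card=2400; try (E,hash)→880, (F,merge)→1120, (E,merge)→1140, (F,hash)→1240, (E,nl_idx)→2960, (F,nl)→4860 …(+1); best=880 via (E,hash)
  {CE}: card=1800; try (E,hash)→840, (C,hash)→840, (E,merge)→900, (C,merge)→900, (E,nl_idx)→2220, (E,nl)→3660 …(+1); best=840 via (E,hash)
  {AC}: card=1800; try (C,hash)→1020, (A,merge)→1830, (C,merge)→1920, (A,nl_idx)→2340, (A,hash)→2520, (A,nl)→9060 …(+1); best=1020 via (C,hash)
  {AD}: card=1200; try (D,hash)→780, (A,nl_idx)→1560, (A,merge)→1670, (D,merge)→1780, (A,hash)→2480, (A,nl)→6040 …(+1); best=780 via (D,hash)
  {BD}: card=40; try (B,nl_idx)→320, (D,hash)→580, (B,merge)→670, (D,merge)→680, (B,hash)→680, (B,nl)→2040 …(+1); best=320 via (B,nl_idx)
  {CEF}: card=72000; try (F,hash)→3760, (C,hash)→4000, (F,merge)→23080, (C,merge)→32500, (F,nl)→144840, (C,nl)→144880; best=3760 via (F,hash)
  {ACE}: card=54000; try (E,hash)→3540, (A,hash)→5040, (E,merge)→23040, (A,merge)→23790, (E,nl_idx)→65820, (A,nl_idx)→69240 …(+2); best=3540 via (E,hash)
  {ACD}: card=14400; try (C,hash)→2700, (D,hash)→3300, (C,merge)→15600, (D,merge)→22900, (C,nl)→72780, (D,nl)→73020; best=2700 via (C,hash)
  {ABD}: card=1200; try (A,nl_idx)→1840, (A,merge)→1950, (B,hash)→2580, (A,hash)→2760, (A,nl)→6320, (B,nl_idx)→9180 …(+2); best=1840 via (A,nl_idx)
  {ACEF}: card=2160000; try (F,hash)→58660, (A,hash)→78160, (F,merge)→922180, (A,merge)→1301110, (A,nl_idx)→2739760, (F,nl)→4323540 …(+1); best=58660 via (F,hash)
  {ACDE}: card=432000; try (E,hash)→17820, (D,hash)→58020, (E,merge)→219120, (E,nl_idx)→521100, (E,nl)→866700, (D,merge)→921820 …(+1); best=17820 via (E,hash)
  {ABCD}: card=14400; try (C,hash)→3760, (C,merge)→16660, (B,hash)→17700, (C,nl)→73840, (B,nl_idx)→103500, (B,merge)→219050 …(+1); best=3760 via (C,hash)
  {ACDEF}: card=17280000; try (F,hash)→450940, (D,hash)→2219140, (F,merge)→8658460, (F,nl)→34577820, (D,merge)→49738940, (D,nl)→86458660; best=450940 via (F,hash)
  {ABCDE}: card=432000; try (E,hash)→18880, (E,merge)→220180, (B,hash)→450420, (E,nl_idx)→522160, (E,nl)→867760, (B,nl_idx)→3041820 …(+2); best=18880 via (E,hash)
  {ABCDEF}: card=17280000; try (F,hash)→452000, (F,merge)→8659520, (B,hash)→17731540, (F,nl)→34578880, (B,nl_idx)→121410940, (B,merge)→449731290 …(+1); best=452000 via (F,hash)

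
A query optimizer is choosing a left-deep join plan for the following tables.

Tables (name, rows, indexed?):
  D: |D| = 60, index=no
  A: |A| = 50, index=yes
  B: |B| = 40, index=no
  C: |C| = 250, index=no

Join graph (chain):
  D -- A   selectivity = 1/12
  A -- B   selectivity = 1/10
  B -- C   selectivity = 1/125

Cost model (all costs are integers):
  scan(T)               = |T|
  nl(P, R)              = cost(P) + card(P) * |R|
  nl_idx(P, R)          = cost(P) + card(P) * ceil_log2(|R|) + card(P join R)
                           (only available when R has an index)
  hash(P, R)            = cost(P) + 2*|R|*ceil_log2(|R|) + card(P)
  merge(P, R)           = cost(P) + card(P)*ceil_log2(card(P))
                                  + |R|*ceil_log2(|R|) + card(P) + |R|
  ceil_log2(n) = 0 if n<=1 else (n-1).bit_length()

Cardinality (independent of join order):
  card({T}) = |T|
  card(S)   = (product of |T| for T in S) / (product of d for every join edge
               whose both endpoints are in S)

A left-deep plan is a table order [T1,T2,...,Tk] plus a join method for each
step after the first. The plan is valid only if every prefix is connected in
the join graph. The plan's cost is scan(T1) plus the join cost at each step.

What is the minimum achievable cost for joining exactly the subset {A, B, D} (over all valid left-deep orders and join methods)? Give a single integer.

Selinger DP over subsets of {A,B,D}:
  {D}: scan cost=60, card=60
  {A}: scan cost=50, card=50
  {B}: scan cost=40, card=40
  {AD}: card=250; try (A,nl_idx)→670, (A,hash)→720, (D,hash)→820, (D,merge)→820, (A,merge)→830, (D,nl)→3050 …(+1); best=670 via (A,nl_idx)
  {AB}: card=200; try (A,nl_idx)→480, (B,hash)→580, (A,merge)→670, (B,merge)→680, (A,hash)→680, (A,nl)→2040 …(+1); best=480 via (A,nl_idx)
  {ABD}: card=1000; try (D,hash)→1400, (B,hash)→1400, (D,merge)→2700, (B,merge)→3200, (B,nl)→10670, (D,nl)→12480; best=1400 via (D,hash)

1400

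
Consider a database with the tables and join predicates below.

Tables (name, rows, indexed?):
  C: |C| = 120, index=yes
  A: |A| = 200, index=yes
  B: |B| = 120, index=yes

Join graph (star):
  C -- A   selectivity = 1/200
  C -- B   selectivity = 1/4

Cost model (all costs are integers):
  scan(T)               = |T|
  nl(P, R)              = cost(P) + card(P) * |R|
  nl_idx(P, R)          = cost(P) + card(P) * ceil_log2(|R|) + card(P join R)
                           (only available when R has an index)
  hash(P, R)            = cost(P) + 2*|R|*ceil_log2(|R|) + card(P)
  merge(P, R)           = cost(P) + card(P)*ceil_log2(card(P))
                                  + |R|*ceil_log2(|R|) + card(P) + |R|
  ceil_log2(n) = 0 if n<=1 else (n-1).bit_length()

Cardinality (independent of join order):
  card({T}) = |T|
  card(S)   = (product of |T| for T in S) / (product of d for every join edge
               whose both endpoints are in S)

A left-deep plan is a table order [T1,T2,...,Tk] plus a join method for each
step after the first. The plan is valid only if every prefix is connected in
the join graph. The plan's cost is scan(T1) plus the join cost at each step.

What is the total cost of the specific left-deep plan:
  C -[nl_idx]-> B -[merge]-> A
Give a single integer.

53160

step 1: scan C: cost=120, card=120
step 2: join B via nl_idx
    card(P join B) = 120*120/(4) = 3600
    cost = 120 + 120*7 + 3600 = 4560
step 3: join A via merge
    card(P join A) = 3600*200/(200) = 3600
    cost = 4560 + 3600*12 + 200*8 + 3600 + 200 = 53160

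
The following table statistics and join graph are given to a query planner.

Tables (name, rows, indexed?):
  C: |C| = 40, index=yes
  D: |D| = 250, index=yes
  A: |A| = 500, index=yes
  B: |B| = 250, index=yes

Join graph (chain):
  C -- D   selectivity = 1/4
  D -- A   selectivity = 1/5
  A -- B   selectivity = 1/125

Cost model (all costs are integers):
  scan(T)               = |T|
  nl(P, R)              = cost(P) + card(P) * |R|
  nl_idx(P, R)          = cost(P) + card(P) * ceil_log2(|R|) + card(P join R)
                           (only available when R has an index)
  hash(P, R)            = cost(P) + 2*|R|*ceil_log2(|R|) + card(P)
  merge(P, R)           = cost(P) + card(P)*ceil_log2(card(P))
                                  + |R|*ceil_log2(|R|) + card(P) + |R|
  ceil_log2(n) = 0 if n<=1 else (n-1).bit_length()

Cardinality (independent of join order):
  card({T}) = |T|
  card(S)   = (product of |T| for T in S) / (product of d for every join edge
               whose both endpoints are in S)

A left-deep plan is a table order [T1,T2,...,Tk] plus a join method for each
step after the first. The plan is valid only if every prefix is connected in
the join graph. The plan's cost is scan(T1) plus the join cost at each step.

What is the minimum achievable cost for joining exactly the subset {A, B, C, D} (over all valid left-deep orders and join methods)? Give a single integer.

58980

Selinger DP over subsets of {A,B,C,D}:
  {C}: scan cost=40, card=40
  {D}: scan cost=250, card=250
  {A}: scan cost=500, card=500
  {B}: scan cost=250, card=250
  {CD}: card=2500; try (C,hash)→980, (D,merge)→2570, (C,merge)→2780, (D,nl_idx)→2860, (D,hash)→4080, (C,nl_idx)→4250 …(+2); best=980 via (C,hash)
  {AD}: card=25000; try (D,hash)→5000, (A,merge)→7500, (D,merge)→7750, (A,hash)→9500, (A,nl_idx)→27500, (D,nl_idx)→29500 …(+2); best=5000 via (D,hash)
  {AB}: card=1000; try (A,nl_idx)→3500, (B,hash)→5000, (B,nl_idx)→5500, (A,merge)→7500, (B,merge)→7750, (A,hash)→9500 …(+2); best=3500 via (A,nl_idx)
  {ACD}: card=250000; try (A,hash)→12480, (C,hash)→30480, (A,merge)→38480, (A,nl_idx)→273480, (C,nl_idx)→405000, (C,merge)→405280 …(+2); best=12480 via (A,hash)
  {ABD}: card=50000; try (D,hash)→8500, (D,merge)→16750, (B,hash)→34000, (D,nl_idx)→61500, (D,nl)→253500, (B,nl_idx)→255000 …(+2); best=8500 via (D,hash)
  {ABCD}: card=500000; try (C,hash)→58980, (B,hash)→266480, (C,nl_idx)→808500, (C,merge)→858780, (C,nl)→2008500, (B,nl_idx)→2512480 …(+2); best=58980 via (C,hash)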